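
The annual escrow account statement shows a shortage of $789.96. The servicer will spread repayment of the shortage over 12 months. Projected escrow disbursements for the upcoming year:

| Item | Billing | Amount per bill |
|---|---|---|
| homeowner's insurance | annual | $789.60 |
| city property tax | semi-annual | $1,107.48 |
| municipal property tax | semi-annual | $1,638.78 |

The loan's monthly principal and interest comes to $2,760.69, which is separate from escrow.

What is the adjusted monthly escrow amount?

Homeowner's insurance — $789.60/yr
City property tax — $1,107.48 × 2 = $2,214.96/yr
Municipal property tax — $1,638.78 × 2 = $3,277.56/yr
Total annual escrow = $789.60 + $2,214.96 + $3,277.56 = $6,282.12
Monthly = $6,282.12 ÷ 12 = $523.51
Shortage per month = $789.96 / 12 = $65.83
New monthly escrow = $523.51 + $65.83 = $589.34

$589.34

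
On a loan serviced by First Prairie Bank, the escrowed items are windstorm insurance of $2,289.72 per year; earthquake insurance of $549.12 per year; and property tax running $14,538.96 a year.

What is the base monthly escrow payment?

Windstorm insurance = $2,289.72/yr
Earthquake insurance = $549.12/yr
Property tax = $14,538.96/yr
Annual escrow total = $2,289.72 + $549.12 + $14,538.96 = $17,377.80
Monthly escrow = $17,377.80 / 12 = $1,448.15

$1,448.15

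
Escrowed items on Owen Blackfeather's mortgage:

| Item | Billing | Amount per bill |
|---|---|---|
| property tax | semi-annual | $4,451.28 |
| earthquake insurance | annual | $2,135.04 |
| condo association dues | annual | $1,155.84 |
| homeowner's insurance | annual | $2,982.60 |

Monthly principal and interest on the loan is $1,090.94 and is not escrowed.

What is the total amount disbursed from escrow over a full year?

Property tax — $4,451.28 × 2 = $8,902.56 annually
Earthquake insurance — $2,135.04 annually
Condo association dues — $1,155.84 annually
Homeowner's insurance — $2,982.60 annually
Total per year = $15,176.04

$15,176.04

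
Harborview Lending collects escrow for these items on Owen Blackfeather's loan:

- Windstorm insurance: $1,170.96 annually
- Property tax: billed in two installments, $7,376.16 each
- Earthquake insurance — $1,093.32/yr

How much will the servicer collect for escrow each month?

$1,418.05

Windstorm insurance: $1,170.96 annually
Property tax: $7,376.16 × 2 = $14,752.32 annually
Earthquake insurance: $1,093.32 annually
Yearly total = $1,170.96 + $14,752.32 + $1,093.32 = $17,016.60
Monthly escrow = $17,016.60 / 12 = $1,418.05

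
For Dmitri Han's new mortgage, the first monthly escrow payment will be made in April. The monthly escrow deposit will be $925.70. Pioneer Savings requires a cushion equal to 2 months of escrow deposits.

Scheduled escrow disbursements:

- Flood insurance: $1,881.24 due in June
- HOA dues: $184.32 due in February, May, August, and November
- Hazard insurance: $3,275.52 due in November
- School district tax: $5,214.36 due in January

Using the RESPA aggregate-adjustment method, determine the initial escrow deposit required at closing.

Cushion = 2 × $925.70 = $1,851.40
Trial balance (start $0, +$925.70 each month, − disbursements):
  Apr: +$925.70 → $925.70
  May: +$925.70 − $184.32 → $1,667.08
  Jun: +$925.70 − $1,881.24 → $711.54
  Jul: +$925.70 → $1,637.24
  Aug: +$925.70 − $184.32 → $2,378.62
  Sep: +$925.70 → $3,304.32
  Oct: +$925.70 → $4,230.02
  Nov: +$925.70 − $3,459.84 → $1,695.88
  Dec: +$925.70 → $2,621.58
  Jan: +$925.70 − $5,214.36 → -$1,667.08
  Feb: +$925.70 − $184.32 → -$925.70
  Mar: +$925.70 → $0.00
Lowest trial balance = -$1,667.08 (Jan)
Initial deposit = cushion − low point = $1,851.40 − (-$1,667.08) = $3,518.48

$3,518.48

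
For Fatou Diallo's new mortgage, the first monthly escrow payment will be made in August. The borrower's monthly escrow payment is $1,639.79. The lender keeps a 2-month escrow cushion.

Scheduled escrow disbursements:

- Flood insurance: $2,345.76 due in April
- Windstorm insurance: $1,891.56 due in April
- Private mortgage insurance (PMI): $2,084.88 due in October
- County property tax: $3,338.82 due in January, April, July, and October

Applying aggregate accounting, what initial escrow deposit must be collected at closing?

Cushion = 2 × $1,639.79 = $3,279.58
Trial balance (start $0, +$1,639.79 each month, − disbursements):
  Aug: +$1,639.79 → $1,639.79
  Sep: +$1,639.79 → $3,279.58
  Oct: +$1,639.79 − $5,423.70 → -$504.33
  Nov: +$1,639.79 → $1,135.46
  Dec: +$1,639.79 → $2,775.25
  Jan: +$1,639.79 − $3,338.82 → $1,076.22
  Feb: +$1,639.79 → $2,716.01
  Mar: +$1,639.79 → $4,355.80
  Apr: +$1,639.79 − $7,576.14 → -$1,580.55
  May: +$1,639.79 → $59.24
  Jun: +$1,639.79 → $1,699.03
  Jul: +$1,639.79 − $3,338.82 → $0.00
Lowest trial balance = -$1,580.55 (Apr)
Initial deposit = cushion − low point = $3,279.58 − (-$1,580.55) = $4,860.13

$4,860.13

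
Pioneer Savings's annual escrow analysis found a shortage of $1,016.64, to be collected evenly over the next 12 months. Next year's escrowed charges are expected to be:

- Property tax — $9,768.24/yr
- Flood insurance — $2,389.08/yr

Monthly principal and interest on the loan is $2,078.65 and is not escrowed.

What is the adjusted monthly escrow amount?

$1,097.83

Property tax = $9,768.24
Flood insurance = $2,389.08
Combined annual = $9,768.24 + $2,389.08 = $12,157.32
Per month = $12,157.32 / 12 = $1,013.11
Monthly shortage recovery: $1,016.64 ÷ 12 = $84.72
Adjusted monthly = $1,013.11 + $84.72 = $1,097.83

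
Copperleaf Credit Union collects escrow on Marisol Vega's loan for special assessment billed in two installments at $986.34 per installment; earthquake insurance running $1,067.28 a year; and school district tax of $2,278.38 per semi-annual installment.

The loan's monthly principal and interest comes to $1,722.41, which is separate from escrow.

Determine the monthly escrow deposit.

$633.06

Special assessment: $986.34 × 2 = $1,972.68 annually
Earthquake insurance: $1,067.28 annually
School district tax: $2,278.38 × 2 = $4,556.76 annually
Yearly total = $1,972.68 + $1,067.28 + $4,556.76 = $7,596.72
Monthly = $7,596.72 ÷ 12 = $633.06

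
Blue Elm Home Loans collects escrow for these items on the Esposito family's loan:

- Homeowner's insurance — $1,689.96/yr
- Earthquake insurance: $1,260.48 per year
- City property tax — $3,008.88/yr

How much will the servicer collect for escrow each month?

$496.61

Homeowner's insurance — $1,689.96/yr
Earthquake insurance — $1,260.48/yr
City property tax — $3,008.88/yr
Combined annual = $1,689.96 + $1,260.48 + $3,008.88 = $5,959.32
Monthly escrow = $5,959.32 / 12 = $496.61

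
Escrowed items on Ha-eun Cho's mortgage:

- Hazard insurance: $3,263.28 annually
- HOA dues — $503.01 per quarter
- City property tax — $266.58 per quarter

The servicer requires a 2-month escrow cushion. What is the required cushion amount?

$1,056.94

Hazard insurance: $3,263.28
HOA dues: $503.01 × 4 = $2,012.04
City property tax: $266.58 × 4 = $1,066.32
Annual escrow total = $3,263.28 + $2,012.04 + $1,066.32 = $6,341.64
Base monthly escrow = $6,341.64 / 12 = $528.47
Cushion = 2 × $528.47 = $1,056.94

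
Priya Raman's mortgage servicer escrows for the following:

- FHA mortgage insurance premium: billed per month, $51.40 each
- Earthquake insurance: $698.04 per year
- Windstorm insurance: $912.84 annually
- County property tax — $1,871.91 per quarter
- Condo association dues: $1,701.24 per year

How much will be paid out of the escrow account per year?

$11,416.56

FHA mortgage insurance premium — $51.40 × 12 = $616.80 annually
Earthquake insurance — $698.04 annually
Windstorm insurance — $912.84 annually
County property tax — $1,871.91 × 4 = $7,487.64 annually
Condo association dues — $1,701.24 annually
Total annual escrow = $11,416.56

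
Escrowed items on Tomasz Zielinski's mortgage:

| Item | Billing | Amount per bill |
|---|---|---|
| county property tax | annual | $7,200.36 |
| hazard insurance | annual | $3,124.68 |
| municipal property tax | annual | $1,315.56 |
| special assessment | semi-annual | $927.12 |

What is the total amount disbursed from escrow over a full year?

$13,494.84

County property tax — $7,200.36 per year
Hazard insurance — $3,124.68 per year
Municipal property tax — $1,315.56 per year
Special assessment — $927.12 × 2 = $1,854.24 per year
Combined annual = $13,494.84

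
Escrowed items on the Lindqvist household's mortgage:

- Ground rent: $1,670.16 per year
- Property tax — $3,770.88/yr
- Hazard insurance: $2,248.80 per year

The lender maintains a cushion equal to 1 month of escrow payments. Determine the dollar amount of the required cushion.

Ground rent = $1,670.16/yr
Property tax = $3,770.88/yr
Hazard insurance = $2,248.80/yr
Total per year = $1,670.16 + $3,770.88 + $2,248.80 = $7,689.84
Base monthly escrow = $7,689.84 / 12 = $640.82
Reserve = 1 × $640.82 = $640.82

$640.82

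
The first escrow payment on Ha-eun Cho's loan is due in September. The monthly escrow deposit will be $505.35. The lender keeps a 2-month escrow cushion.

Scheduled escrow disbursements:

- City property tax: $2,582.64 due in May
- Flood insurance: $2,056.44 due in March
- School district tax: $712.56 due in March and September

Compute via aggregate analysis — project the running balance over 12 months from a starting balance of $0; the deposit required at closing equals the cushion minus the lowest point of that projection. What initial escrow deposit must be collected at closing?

Cushion = 2 × $505.35 = $1,010.70
Trial balance (start $0, +$505.35 each month, − disbursements):
  Sep: +$505.35 − $712.56 → -$207.21
  Oct: +$505.35 → $298.14
  Nov: +$505.35 → $803.49
  Dec: +$505.35 → $1,308.84
  Jan: +$505.35 → $1,814.19
  Feb: +$505.35 → $2,319.54
  Mar: +$505.35 − $2,769.00 → $55.89
  Apr: +$505.35 → $561.24
  May: +$505.35 − $2,582.64 → -$1,516.05
  Jun: +$505.35 → -$1,010.70
  Jul: +$505.35 → -$505.35
  Aug: +$505.35 → $0.00
Lowest trial balance = -$1,516.05 (May)
Initial deposit = cushion − low point = $1,010.70 − (-$1,516.05) = $2,526.75

$2,526.75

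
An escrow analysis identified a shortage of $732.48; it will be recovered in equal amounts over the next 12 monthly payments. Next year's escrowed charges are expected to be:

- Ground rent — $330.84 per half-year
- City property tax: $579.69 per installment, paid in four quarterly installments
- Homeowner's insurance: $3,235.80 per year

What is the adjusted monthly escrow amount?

$579.06

Ground rent — $330.84 × 2 = $661.68 annually
City property tax — $579.69 × 4 = $2,318.76 annually
Homeowner's insurance — $3,235.80 annually
Combined annual = $6,216.24
Per month = $6,216.24 ÷ 12 = $518.02
Shortage per month = $732.48 ÷ 12 = $61.04
New monthly escrow = $518.02 + $61.04 = $579.06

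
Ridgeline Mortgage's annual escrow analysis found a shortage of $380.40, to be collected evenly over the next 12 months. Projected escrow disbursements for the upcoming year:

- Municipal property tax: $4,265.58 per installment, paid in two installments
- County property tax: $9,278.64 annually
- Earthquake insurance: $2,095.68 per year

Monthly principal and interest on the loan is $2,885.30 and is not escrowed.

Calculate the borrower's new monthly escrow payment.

$1,690.49

Municipal property tax = $4,265.58 × 2 = $8,531.16/yr
County property tax = $9,278.64/yr
Earthquake insurance = $2,095.68/yr
Combined annual = $19,905.48
Monthly = $19,905.48 ÷ 12 = $1,658.79
Monthly shortage recovery: $380.40 / 12 = $31.70
New monthly escrow = $1,658.79 + $31.70 = $1,690.49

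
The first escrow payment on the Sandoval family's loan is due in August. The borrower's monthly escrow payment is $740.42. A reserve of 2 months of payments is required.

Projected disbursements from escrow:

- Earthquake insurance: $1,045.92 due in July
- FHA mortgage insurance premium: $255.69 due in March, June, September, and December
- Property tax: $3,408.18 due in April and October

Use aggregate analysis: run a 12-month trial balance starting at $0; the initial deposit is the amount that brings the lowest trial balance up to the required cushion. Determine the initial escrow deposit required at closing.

$2,923.45

Cushion = 2 × $740.42 = $1,480.84
Trial balance (start $0, +$740.42 each month, − disbursements):
  Aug: +$740.42 → $740.42
  Sep: +$740.42 − $255.69 → $1,225.15
  Oct: +$740.42 − $3,408.18 → -$1,442.61
  Nov: +$740.42 → -$702.19
  Dec: +$740.42 − $255.69 → -$217.46
  Jan: +$740.42 → $522.96
  Feb: +$740.42 → $1,263.38
  Mar: +$740.42 − $255.69 → $1,748.11
  Apr: +$740.42 − $3,408.18 → -$919.65
  May: +$740.42 → -$179.23
  Jun: +$740.42 − $255.69 → $305.50
  Jul: +$740.42 − $1,045.92 → $0.00
Lowest trial balance = -$1,442.61 (Oct)
Initial deposit = cushion − low point = $1,480.84 − (-$1,442.61) = $2,923.45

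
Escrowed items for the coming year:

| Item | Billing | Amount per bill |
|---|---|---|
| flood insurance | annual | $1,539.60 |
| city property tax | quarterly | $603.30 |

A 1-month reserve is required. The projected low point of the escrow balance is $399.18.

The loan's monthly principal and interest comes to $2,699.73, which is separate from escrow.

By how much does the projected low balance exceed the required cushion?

$69.78

Flood insurance — $1,539.60/yr
City property tax — $603.30 × 4 = $2,413.20/yr
Total per year = $1,539.60 + $2,413.20 = $3,952.80
Monthly = $3,952.80 ÷ 12 = $329.40
Required reserve = 1 × $329.40 = $329.40
Surplus = $399.18 − $329.40 = $69.78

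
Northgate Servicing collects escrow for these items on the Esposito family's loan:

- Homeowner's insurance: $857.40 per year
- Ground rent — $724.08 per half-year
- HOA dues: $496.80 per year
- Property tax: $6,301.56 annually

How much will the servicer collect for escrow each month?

Homeowner's insurance: $857.40/yr
Ground rent: $724.08 × 2 = $1,448.16/yr
HOA dues: $496.80/yr
Property tax: $6,301.56/yr
Combined annual = $857.40 + $1,448.16 + $496.80 + $6,301.56 = $9,103.92
Per month = $9,103.92 ÷ 12 = $758.66

$758.66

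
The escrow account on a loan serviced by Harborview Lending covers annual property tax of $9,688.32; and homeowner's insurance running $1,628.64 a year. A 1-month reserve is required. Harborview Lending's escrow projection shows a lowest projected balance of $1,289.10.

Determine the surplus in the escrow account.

$346.02

Property tax: $9,688.32 per year
Homeowner's insurance: $1,628.64 per year
Combined annual = $9,688.32 + $1,628.64 = $11,316.96
Base monthly escrow = $11,316.96 ÷ 12 = $943.08
Required cushion = 1 × $943.08 = $943.08
Excess over cushion: $1,289.10 − $943.08 = $346.02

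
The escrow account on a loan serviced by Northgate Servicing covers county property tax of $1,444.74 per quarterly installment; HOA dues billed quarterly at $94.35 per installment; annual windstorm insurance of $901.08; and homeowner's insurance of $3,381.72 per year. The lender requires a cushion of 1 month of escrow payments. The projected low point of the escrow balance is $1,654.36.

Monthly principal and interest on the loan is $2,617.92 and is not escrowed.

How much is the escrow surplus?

County property tax: $1,444.74 × 4 = $5,778.96 annually
HOA dues: $94.35 × 4 = $377.40 annually
Windstorm insurance: $901.08 annually
Homeowner's insurance: $3,381.72 annually
Combined annual = $10,439.16
Monthly = $10,439.16 / 12 = $869.93
Cushion = 1 × $869.93 = $869.93
Surplus = $1,654.36 − $869.93 = $784.43

$784.43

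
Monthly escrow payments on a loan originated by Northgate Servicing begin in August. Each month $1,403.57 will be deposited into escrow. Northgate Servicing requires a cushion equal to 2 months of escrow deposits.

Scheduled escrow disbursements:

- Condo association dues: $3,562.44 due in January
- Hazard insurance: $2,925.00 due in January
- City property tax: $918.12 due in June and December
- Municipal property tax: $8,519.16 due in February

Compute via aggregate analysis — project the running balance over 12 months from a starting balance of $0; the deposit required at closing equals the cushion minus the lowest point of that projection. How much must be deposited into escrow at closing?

$8,906.87

Cushion = 2 × $1,403.57 = $2,807.14
Trial balance (start $0, +$1,403.57 each month, − disbursements):
  Aug: +$1,403.57 → $1,403.57
  Sep: +$1,403.57 → $2,807.14
  Oct: +$1,403.57 → $4,210.71
  Nov: +$1,403.57 → $5,614.28
  Dec: +$1,403.57 − $918.12 → $6,099.73
  Jan: +$1,403.57 − $6,487.44 → $1,015.86
  Feb: +$1,403.57 − $8,519.16 → -$6,099.73
  Mar: +$1,403.57 → -$4,696.16
  Apr: +$1,403.57 → -$3,292.59
  May: +$1,403.57 → -$1,889.02
  Jun: +$1,403.57 − $918.12 → -$1,403.57
  Jul: +$1,403.57 → $0.00
Lowest trial balance = -$6,099.73 (Feb)
Initial deposit = cushion − low point = $2,807.14 − (-$6,099.73) = $8,906.87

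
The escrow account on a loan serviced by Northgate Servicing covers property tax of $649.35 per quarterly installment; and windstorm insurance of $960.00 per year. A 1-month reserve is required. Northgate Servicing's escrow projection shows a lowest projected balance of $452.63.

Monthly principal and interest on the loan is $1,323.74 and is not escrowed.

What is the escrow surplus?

Property tax — $649.35 × 4 = $2,597.40 annually
Windstorm insurance — $960.00 annually
Combined annual = $3,557.40
Per month = $3,557.40 ÷ 12 = $296.45
Cushion = 1 × $296.45 = $296.45
Surplus = $452.63 − $296.45 = $156.18

$156.18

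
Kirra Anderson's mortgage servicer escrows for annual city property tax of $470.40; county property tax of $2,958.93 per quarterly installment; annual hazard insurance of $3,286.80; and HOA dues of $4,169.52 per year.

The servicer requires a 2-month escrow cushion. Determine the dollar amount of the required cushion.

City property tax: $470.40
County property tax: $2,958.93 × 4 = $11,835.72
Hazard insurance: $3,286.80
HOA dues: $4,169.52
Total per year = $19,762.44
Monthly = $19,762.44 ÷ 12 = $1,646.87
Required cushion = 2 × $1,646.87 = $3,293.74

$3,293.74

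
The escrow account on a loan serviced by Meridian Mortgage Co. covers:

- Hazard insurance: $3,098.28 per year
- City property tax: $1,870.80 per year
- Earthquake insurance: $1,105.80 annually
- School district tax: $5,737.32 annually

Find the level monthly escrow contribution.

Hazard insurance = $3,098.28/yr
City property tax = $1,870.80/yr
Earthquake insurance = $1,105.80/yr
School district tax = $5,737.32/yr
Total annual escrow = $3,098.28 + $1,870.80 + $1,105.80 + $5,737.32 = $11,812.20
Monthly = $11,812.20 / 12 = $984.35

$984.35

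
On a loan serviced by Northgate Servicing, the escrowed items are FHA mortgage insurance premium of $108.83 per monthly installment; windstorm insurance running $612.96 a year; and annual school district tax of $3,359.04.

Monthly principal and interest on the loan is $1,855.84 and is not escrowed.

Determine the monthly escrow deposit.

$439.83

FHA mortgage insurance premium — $108.83 × 12 = $1,305.96
Windstorm insurance — $612.96
School district tax — $3,359.04
Total annual escrow = $1,305.96 + $612.96 + $3,359.04 = $5,277.96
Per month = $5,277.96 / 12 = $439.83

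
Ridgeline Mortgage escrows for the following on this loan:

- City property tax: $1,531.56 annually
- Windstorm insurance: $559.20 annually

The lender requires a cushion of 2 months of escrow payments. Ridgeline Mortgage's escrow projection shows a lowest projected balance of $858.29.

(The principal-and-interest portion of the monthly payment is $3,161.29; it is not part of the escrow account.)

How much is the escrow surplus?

$509.83

City property tax: $1,531.56/yr
Windstorm insurance: $559.20/yr
Annual escrow total = $2,090.76
Monthly escrow = $2,090.76 / 12 = $174.23
Cushion = 2 × $174.23 = $348.46
Excess over cushion: $858.29 − $348.46 = $509.83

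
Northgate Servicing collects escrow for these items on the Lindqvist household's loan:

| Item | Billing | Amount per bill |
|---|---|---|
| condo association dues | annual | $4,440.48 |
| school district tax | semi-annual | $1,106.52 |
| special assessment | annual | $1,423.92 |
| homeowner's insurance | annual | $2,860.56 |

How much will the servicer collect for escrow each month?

$911.50

Condo association dues: $4,440.48
School district tax: $1,106.52 × 2 = $2,213.04
Special assessment: $1,423.92
Homeowner's insurance: $2,860.56
Combined annual = $4,440.48 + $2,213.04 + $1,423.92 + $2,860.56 = $10,938.00
Base monthly escrow = $10,938.00 / 12 = $911.50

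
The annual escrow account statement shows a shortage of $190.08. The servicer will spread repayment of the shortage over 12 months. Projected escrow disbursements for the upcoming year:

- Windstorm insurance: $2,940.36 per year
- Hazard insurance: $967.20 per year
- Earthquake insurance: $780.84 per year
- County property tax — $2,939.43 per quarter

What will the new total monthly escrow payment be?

$1,386.35

Windstorm insurance: $2,940.36 per year
Hazard insurance: $967.20 per year
Earthquake insurance: $780.84 per year
County property tax: $2,939.43 × 4 = $11,757.72 per year
Annual escrow total = $16,446.12
Per month = $16,446.12 ÷ 12 = $1,370.51
Shortage spread = $190.08 ÷ 12 = $15.84/mo
New monthly escrow = $1,370.51 + $15.84 = $1,386.35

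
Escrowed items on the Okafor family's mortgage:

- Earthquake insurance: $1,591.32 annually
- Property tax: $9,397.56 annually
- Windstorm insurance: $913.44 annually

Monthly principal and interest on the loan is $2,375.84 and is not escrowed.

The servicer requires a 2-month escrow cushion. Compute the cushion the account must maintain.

Earthquake insurance: $1,591.32 per year
Property tax: $9,397.56 per year
Windstorm insurance: $913.44 per year
Annual escrow total = $1,591.32 + $9,397.56 + $913.44 = $11,902.32
Monthly = $11,902.32 / 12 = $991.86
Reserve = 2 × $991.86 = $1,983.72

$1,983.72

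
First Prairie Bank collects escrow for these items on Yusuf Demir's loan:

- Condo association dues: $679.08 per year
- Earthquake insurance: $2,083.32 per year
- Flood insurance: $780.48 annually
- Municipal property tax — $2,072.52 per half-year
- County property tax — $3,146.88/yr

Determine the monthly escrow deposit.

$902.90

Condo association dues: $679.08 per year
Earthquake insurance: $2,083.32 per year
Flood insurance: $780.48 per year
Municipal property tax: $2,072.52 × 2 = $4,145.04 per year
County property tax: $3,146.88 per year
Yearly total = $679.08 + $2,083.32 + $780.48 + $4,145.04 + $3,146.88 = $10,834.80
Per month = $10,834.80 / 12 = $902.90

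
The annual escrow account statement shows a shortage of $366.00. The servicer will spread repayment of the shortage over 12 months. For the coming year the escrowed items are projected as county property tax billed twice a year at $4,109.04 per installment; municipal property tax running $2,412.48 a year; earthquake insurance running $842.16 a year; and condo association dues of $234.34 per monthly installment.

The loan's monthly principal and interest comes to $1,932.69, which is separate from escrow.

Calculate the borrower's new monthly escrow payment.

$1,220.90

County property tax: $4,109.04 × 2 = $8,218.08/yr
Municipal property tax: $2,412.48/yr
Earthquake insurance: $842.16/yr
Condo association dues: $234.34 × 12 = $2,812.08/yr
Total per year = $8,218.08 + $2,412.48 + $842.16 + $2,812.08 = $14,284.80
Monthly escrow = $14,284.80 ÷ 12 = $1,190.40
Shortage spread = $366.00 / 12 = $30.50/mo
Adjusted monthly = $1,190.40 + $30.50 = $1,220.90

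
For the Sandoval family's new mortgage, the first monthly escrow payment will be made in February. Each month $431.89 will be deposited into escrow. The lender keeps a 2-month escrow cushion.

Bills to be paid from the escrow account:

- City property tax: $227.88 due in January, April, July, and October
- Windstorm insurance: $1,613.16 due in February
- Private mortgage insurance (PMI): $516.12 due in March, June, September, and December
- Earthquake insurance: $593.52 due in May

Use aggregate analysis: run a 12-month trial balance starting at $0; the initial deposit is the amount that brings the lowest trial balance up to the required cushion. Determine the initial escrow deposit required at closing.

$2,171.13

Cushion = 2 × $431.89 = $863.78
Trial balance (start $0, +$431.89 each month, − disbursements):
  Feb: +$431.89 − $1,613.16 → -$1,181.27
  Mar: +$431.89 − $516.12 → -$1,265.50
  Apr: +$431.89 − $227.88 → -$1,061.49
  May: +$431.89 − $593.52 → -$1,223.12
  Jun: +$431.89 − $516.12 → -$1,307.35
  Jul: +$431.89 − $227.88 → -$1,103.34
  Aug: +$431.89 → -$671.45
  Sep: +$431.89 − $516.12 → -$755.68
  Oct: +$431.89 − $227.88 → -$551.67
  Nov: +$431.89 → -$119.78
  Dec: +$431.89 − $516.12 → -$204.01
  Jan: +$431.89 − $227.88 → $0.00
Lowest trial balance = -$1,307.35 (Jun)
Initial deposit = cushion − low point = $863.78 − (-$1,307.35) = $2,171.13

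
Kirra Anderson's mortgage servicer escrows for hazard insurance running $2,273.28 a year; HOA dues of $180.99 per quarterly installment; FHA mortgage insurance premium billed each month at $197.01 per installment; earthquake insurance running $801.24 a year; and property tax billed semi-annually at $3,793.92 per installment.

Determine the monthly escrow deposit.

Hazard insurance: $2,273.28/yr
HOA dues: $180.99 × 4 = $723.96/yr
FHA mortgage insurance premium: $197.01 × 12 = $2,364.12/yr
Earthquake insurance: $801.24/yr
Property tax: $3,793.92 × 2 = $7,587.84/yr
Yearly total = $2,273.28 + $723.96 + $2,364.12 + $801.24 + $7,587.84 = $13,750.44
Monthly = $13,750.44 ÷ 12 = $1,145.87

$1,145.87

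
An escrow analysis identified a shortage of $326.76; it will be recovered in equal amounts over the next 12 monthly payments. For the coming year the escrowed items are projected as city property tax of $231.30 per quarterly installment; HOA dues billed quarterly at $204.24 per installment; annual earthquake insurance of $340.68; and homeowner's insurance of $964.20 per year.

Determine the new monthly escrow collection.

City property tax: $231.30 × 4 = $925.20/yr
HOA dues: $204.24 × 4 = $816.96/yr
Earthquake insurance: $340.68/yr
Homeowner's insurance: $964.20/yr
Annual escrow total = $3,047.04
Monthly = $3,047.04 / 12 = $253.92
Shortage per month = $326.76 / 12 = $27.23
New monthly escrow = $253.92 + $27.23 = $281.15

$281.15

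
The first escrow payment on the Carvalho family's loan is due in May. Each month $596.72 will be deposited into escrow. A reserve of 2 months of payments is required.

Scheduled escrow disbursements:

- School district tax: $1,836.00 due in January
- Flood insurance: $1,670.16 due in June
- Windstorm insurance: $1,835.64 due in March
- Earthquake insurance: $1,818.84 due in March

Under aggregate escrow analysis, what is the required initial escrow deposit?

$1,790.16

Cushion = 2 × $596.72 = $1,193.44
Trial balance (start $0, +$596.72 each month, − disbursements):
  May: +$596.72 → $596.72
  Jun: +$596.72 − $1,670.16 → -$476.72
  Jul: +$596.72 → $120.00
  Aug: +$596.72 → $716.72
  Sep: +$596.72 → $1,313.44
  Oct: +$596.72 → $1,910.16
  Nov: +$596.72 → $2,506.88
  Dec: +$596.72 → $3,103.60
  Jan: +$596.72 − $1,836.00 → $1,864.32
  Feb: +$596.72 → $2,461.04
  Mar: +$596.72 − $3,654.48 → -$596.72
  Apr: +$596.72 → $0.00
Lowest trial balance = -$596.72 (Mar)
Initial deposit = cushion − low point = $1,193.44 − (-$596.72) = $1,790.16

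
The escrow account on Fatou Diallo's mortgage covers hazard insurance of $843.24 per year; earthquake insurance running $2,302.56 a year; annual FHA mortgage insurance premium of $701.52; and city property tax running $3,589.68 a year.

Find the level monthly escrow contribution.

$619.75

Hazard insurance: $843.24
Earthquake insurance: $2,302.56
FHA mortgage insurance premium: $701.52
City property tax: $3,589.68
Annual escrow total = $7,437.00
Base monthly escrow = $7,437.00 ÷ 12 = $619.75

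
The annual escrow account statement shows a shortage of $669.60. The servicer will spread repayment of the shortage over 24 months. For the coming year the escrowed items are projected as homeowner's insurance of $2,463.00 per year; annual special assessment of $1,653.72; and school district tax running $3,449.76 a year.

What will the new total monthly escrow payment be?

$658.44

Homeowner's insurance — $2,463.00/yr
Special assessment — $1,653.72/yr
School district tax — $3,449.76/yr
Annual escrow total = $2,463.00 + $1,653.72 + $3,449.76 = $7,566.48
Monthly escrow = $7,566.48 / 12 = $630.54
Shortage per month = $669.60 / 24 = $27.90
New monthly escrow = $630.54 + $27.90 = $658.44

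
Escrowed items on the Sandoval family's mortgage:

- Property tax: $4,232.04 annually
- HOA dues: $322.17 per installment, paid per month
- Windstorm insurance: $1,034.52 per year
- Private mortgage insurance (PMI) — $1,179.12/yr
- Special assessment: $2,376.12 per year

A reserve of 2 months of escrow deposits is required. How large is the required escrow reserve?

Property tax — $4,232.04 annually
HOA dues — $322.17 × 12 = $3,866.04 annually
Windstorm insurance — $1,034.52 annually
Private mortgage insurance (PMI) — $1,179.12 annually
Special assessment — $2,376.12 annually
Yearly total = $4,232.04 + $3,866.04 + $1,034.52 + $1,179.12 + $2,376.12 = $12,687.84
Base monthly escrow = $12,687.84 ÷ 12 = $1,057.32
Cushion = 2 × $1,057.32 = $2,114.64

$2,114.64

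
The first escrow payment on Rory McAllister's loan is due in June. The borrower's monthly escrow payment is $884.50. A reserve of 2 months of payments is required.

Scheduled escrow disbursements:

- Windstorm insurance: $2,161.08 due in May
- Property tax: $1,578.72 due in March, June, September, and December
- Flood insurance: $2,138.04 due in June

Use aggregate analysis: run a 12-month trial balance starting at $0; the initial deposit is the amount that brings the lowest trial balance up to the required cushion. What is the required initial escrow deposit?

$4,601.26

Cushion = 2 × $884.50 = $1,769.00
Trial balance (start $0, +$884.50 each month, − disbursements):
  Jun: +$884.50 − $3,716.76 → -$2,832.26
  Jul: +$884.50 → -$1,947.76
  Aug: +$884.50 → -$1,063.26
  Sep: +$884.50 − $1,578.72 → -$1,757.48
  Oct: +$884.50 → -$872.98
  Nov: +$884.50 → $11.52
  Dec: +$884.50 − $1,578.72 → -$682.70
  Jan: +$884.50 → $201.80
  Feb: +$884.50 → $1,086.30
  Mar: +$884.50 − $1,578.72 → $392.08
  Apr: +$884.50 → $1,276.58
  May: +$884.50 − $2,161.08 → $0.00
Lowest trial balance = -$2,832.26 (Jun)
Initial deposit = cushion − low point = $1,769.00 − (-$2,832.26) = $4,601.26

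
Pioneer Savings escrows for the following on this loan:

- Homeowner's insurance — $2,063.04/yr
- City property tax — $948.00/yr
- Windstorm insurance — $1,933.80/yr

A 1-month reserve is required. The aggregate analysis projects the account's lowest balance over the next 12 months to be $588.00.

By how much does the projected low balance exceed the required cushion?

$175.93

Homeowner's insurance — $2,063.04
City property tax — $948.00
Windstorm insurance — $1,933.80
Annual escrow total = $4,944.84
Monthly escrow = $4,944.84 ÷ 12 = $412.07
Cushion = 1 × $412.07 = $412.07
Excess over cushion: $588.00 − $412.07 = $175.93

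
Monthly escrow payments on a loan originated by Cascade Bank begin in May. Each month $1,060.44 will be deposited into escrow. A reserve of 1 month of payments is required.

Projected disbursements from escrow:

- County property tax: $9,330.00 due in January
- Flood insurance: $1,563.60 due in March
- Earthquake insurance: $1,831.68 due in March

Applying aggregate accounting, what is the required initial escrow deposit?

$2,120.88

Cushion = 1 × $1,060.44 = $1,060.44
Trial balance (start $0, +$1,060.44 each month, − disbursements):
  May: +$1,060.44 → $1,060.44
  Jun: +$1,060.44 → $2,120.88
  Jul: +$1,060.44 → $3,181.32
  Aug: +$1,060.44 → $4,241.76
  Sep: +$1,060.44 → $5,302.20
  Oct: +$1,060.44 → $6,362.64
  Nov: +$1,060.44 → $7,423.08
  Dec: +$1,060.44 → $8,483.52
  Jan: +$1,060.44 − $9,330.00 → $213.96
  Feb: +$1,060.44 → $1,274.40
  Mar: +$1,060.44 − $3,395.28 → -$1,060.44
  Apr: +$1,060.44 → $0.00
Lowest trial balance = -$1,060.44 (Mar)
Initial deposit = cushion − low point = $1,060.44 − (-$1,060.44) = $2,120.88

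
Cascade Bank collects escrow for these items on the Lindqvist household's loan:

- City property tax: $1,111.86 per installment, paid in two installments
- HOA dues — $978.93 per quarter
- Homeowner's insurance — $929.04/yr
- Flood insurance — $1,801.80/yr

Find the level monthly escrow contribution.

City property tax = $1,111.86 × 2 = $2,223.72 annually
HOA dues = $978.93 × 4 = $3,915.72 annually
Homeowner's insurance = $929.04 annually
Flood insurance = $1,801.80 annually
Total annual escrow = $8,870.28
Monthly escrow = $8,870.28 ÷ 12 = $739.19

$739.19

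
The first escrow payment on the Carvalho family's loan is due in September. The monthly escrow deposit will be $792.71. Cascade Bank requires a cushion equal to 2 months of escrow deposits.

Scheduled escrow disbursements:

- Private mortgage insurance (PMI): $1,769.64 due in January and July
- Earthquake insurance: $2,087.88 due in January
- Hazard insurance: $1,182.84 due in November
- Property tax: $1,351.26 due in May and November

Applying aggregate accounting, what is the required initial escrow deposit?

Cushion = 2 × $792.71 = $1,585.42
Trial balance (start $0, +$792.71 each month, − disbursements):
  Sep: +$792.71 → $792.71
  Oct: +$792.71 → $1,585.42
  Nov: +$792.71 − $2,534.10 → -$155.97
  Dec: +$792.71 → $636.74
  Jan: +$792.71 − $3,857.52 → -$2,428.07
  Feb: +$792.71 → -$1,635.36
  Mar: +$792.71 → -$842.65
  Apr: +$792.71 → -$49.94
  May: +$792.71 − $1,351.26 → -$608.49
  Jun: +$792.71 → $184.22
  Jul: +$792.71 − $1,769.64 → -$792.71
  Aug: +$792.71 → $0.00
Lowest trial balance = -$2,428.07 (Jan)
Initial deposit = cushion − low point = $1,585.42 − (-$2,428.07) = $4,013.49

$4,013.49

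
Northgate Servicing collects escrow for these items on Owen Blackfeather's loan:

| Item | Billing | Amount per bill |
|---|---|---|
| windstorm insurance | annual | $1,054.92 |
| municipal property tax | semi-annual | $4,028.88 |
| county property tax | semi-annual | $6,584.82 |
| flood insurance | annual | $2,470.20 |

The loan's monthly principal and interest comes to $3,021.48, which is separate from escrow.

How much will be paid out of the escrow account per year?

$24,752.52

Windstorm insurance — $1,054.92/yr
Municipal property tax — $4,028.88 × 2 = $8,057.76/yr
County property tax — $6,584.82 × 2 = $13,169.64/yr
Flood insurance — $2,470.20/yr
Annual escrow total = $24,752.52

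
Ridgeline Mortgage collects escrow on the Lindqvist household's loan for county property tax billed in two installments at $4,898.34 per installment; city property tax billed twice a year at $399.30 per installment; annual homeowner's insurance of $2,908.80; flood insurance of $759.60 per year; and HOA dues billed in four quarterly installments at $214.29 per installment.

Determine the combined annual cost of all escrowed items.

County property tax = $4,898.34 × 2 = $9,796.68/yr
City property tax = $399.30 × 2 = $798.60/yr
Homeowner's insurance = $2,908.80/yr
Flood insurance = $759.60/yr
HOA dues = $214.29 × 4 = $857.16/yr
Annual escrow total = $15,120.84

$15,120.84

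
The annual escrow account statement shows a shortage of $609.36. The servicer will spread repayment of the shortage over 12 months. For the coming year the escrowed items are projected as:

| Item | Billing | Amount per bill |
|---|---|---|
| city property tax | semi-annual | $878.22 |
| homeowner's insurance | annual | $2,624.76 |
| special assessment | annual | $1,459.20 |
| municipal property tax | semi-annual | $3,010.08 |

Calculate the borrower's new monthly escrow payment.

$1,039.16

City property tax: $878.22 × 2 = $1,756.44 per year
Homeowner's insurance: $2,624.76 per year
Special assessment: $1,459.20 per year
Municipal property tax: $3,010.08 × 2 = $6,020.16 per year
Annual escrow total = $1,756.44 + $2,624.76 + $1,459.20 + $6,020.16 = $11,860.56
Per month = $11,860.56 ÷ 12 = $988.38
Shortage per month = $609.36 ÷ 12 = $50.78
New monthly escrow = $988.38 + $50.78 = $1,039.16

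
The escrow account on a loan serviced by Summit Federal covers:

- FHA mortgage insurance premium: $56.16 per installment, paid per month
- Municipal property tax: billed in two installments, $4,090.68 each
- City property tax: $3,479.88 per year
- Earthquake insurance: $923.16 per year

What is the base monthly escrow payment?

FHA mortgage insurance premium: $56.16 × 12 = $673.92 annually
Municipal property tax: $4,090.68 × 2 = $8,181.36 annually
City property tax: $3,479.88 annually
Earthquake insurance: $923.16 annually
Combined annual = $13,258.32
Monthly = $13,258.32 ÷ 12 = $1,104.86

$1,104.86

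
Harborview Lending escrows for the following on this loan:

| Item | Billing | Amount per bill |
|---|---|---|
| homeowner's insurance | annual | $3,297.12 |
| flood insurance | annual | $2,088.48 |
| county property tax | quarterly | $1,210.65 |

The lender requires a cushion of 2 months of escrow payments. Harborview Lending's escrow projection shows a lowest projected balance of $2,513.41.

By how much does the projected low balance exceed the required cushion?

$808.71

Homeowner's insurance = $3,297.12/yr
Flood insurance = $2,088.48/yr
County property tax = $1,210.65 × 4 = $4,842.60/yr
Yearly total = $3,297.12 + $2,088.48 + $4,842.60 = $10,228.20
Per month = $10,228.20 ÷ 12 = $852.35
Cushion = 2 × $852.35 = $1,704.70
Excess over cushion: $2,513.41 − $1,704.70 = $808.71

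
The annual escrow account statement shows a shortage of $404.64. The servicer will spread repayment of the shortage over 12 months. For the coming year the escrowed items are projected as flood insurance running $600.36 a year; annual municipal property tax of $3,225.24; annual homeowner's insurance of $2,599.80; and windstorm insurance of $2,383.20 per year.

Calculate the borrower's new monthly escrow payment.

$767.77

Flood insurance: $600.36 per year
Municipal property tax: $3,225.24 per year
Homeowner's insurance: $2,599.80 per year
Windstorm insurance: $2,383.20 per year
Total per year = $600.36 + $3,225.24 + $2,599.80 + $2,383.20 = $8,808.60
Base monthly escrow = $8,808.60 / 12 = $734.05
Shortage spread = $404.64 / 12 = $33.72/mo
Adjusted monthly = $734.05 + $33.72 = $767.77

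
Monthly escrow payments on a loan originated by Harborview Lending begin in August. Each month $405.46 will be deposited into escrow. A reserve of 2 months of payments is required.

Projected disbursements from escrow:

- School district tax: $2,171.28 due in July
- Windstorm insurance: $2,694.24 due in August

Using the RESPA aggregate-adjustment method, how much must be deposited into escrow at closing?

$3,099.70

Cushion = 2 × $405.46 = $810.92
Trial balance (start $0, +$405.46 each month, − disbursements):
  Aug: +$405.46 − $2,694.24 → -$2,288.78
  Sep: +$405.46 → -$1,883.32
  Oct: +$405.46 → -$1,477.86
  Nov: +$405.46 → -$1,072.40
  Dec: +$405.46 → -$666.94
  Jan: +$405.46 → -$261.48
  Feb: +$405.46 → $143.98
  Mar: +$405.46 → $549.44
  Apr: +$405.46 → $954.90
  May: +$405.46 → $1,360.36
  Jun: +$405.46 → $1,765.82
  Jul: +$405.46 − $2,171.28 → $0.00
Lowest trial balance = -$2,288.78 (Aug)
Initial deposit = cushion − low point = $810.92 − (-$2,288.78) = $3,099.70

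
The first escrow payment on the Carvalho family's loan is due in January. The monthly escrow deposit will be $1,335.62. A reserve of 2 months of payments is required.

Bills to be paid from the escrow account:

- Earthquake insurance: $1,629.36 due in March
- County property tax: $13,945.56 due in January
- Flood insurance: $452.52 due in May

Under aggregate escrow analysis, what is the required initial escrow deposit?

$15,281.18

Cushion = 2 × $1,335.62 = $2,671.24
Trial balance (start $0, +$1,335.62 each month, − disbursements):
  Jan: +$1,335.62 − $13,945.56 → -$12,609.94
  Feb: +$1,335.62 → -$11,274.32
  Mar: +$1,335.62 − $1,629.36 → -$11,568.06
  Apr: +$1,335.62 → -$10,232.44
  May: +$1,335.62 − $452.52 → -$9,349.34
  Jun: +$1,335.62 → -$8,013.72
  Jul: +$1,335.62 → -$6,678.10
  Aug: +$1,335.62 → -$5,342.48
  Sep: +$1,335.62 → -$4,006.86
  Oct: +$1,335.62 → -$2,671.24
  Nov: +$1,335.62 → -$1,335.62
  Dec: +$1,335.62 → $0.00
Lowest trial balance = -$12,609.94 (Jan)
Initial deposit = cushion − low point = $2,671.24 − (-$12,609.94) = $15,281.18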